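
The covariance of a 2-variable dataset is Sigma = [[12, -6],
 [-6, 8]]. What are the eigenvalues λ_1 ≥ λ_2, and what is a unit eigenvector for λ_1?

Step 1 — characteristic polynomial of 2×2 Sigma:
  det(Sigma - λI) = λ² - trace · λ + det = 0.
  trace = 12 + 8 = 20, det = 12·8 - (-6)² = 60.
Step 2 — discriminant:
  Δ = trace² - 4·det = 400 - 240 = 160.
Step 3 — eigenvalues:
  λ = (trace ± √Δ)/2 = (20 ± 12.6491)/2,
  λ_1 = 16.3246,  λ_2 = 3.6754.

Step 4 — unit eigenvector for λ_1: solve (Sigma - λ_1 I)v = 0. First row:
  (12 - 16.3246)·v_x + (-6)·v_y = 0, i.e. (-4.3246)·v_x + (-6)·v_y = 0,
  so v ∝ (b, λ_1 - a) = (-6, 4.3246); multiply by -1 so the first entry is positive: u = (6, -4.3246).
  ||u|| = √((6)² + (-4.3246)²) = √(54.7018) ≈ 7.3961,
  v_1 = u/||u|| ≈ (0.8112, -0.5847) (||v_1|| = 1).

λ_1 = 16.3246,  λ_2 = 3.6754;  v_1 ≈ (0.8112, -0.5847)


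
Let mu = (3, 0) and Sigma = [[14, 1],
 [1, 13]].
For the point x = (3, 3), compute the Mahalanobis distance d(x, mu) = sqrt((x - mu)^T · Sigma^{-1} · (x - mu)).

Step 1 — centre the observation: (x - mu) = (0, 3).

Step 2 — invert Sigma. det(Sigma) = 14·13 - (1)² = 181.
  Sigma^{-1} = (1/det) · [[d, -b], [-b, a]] = [[0.0718, -0.0055],
 [-0.0055, 0.0773]].

Step 3 — form the quadratic (x - mu)^T · Sigma^{-1} · (x - mu):
  Sigma^{-1} · (x - mu) = (-0.0166, 0.232).
  (x - mu)^T · [Sigma^{-1} · (x - mu)] = (0)·(-0.0166) + (3)·(0.232) = 0.6961.

Step 4 — take square root: d = √(0.6961) ≈ 0.8343.

d(x, mu) = √(0.6961) ≈ 0.8343


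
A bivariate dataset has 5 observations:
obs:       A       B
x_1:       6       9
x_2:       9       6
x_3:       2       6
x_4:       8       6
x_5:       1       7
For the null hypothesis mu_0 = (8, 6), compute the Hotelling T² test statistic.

Step 1 — sample mean vector:
  mean(A) = (6 + 9 + 2 + 8 + 1) / 5 = 26/5 = 5.2
  mean(B) = (9 + 6 + 6 + 6 + 7) / 5 = 34/5 = 6.8
  x̄ = (5.2, 6.8),  deviation x̄ - mu_0 = (5.2, 6.8) - (8, 6) = (-2.8, 0.8).

Step 2 — sample covariance matrix, S[i,j] = (1/(n-1)) · Σ_k (x_{k,i} - mean_i) · (x_{k,j} - mean_j), divisor n-1 = 4:
  S[A,A] = ((0.8)·(0.8) + (3.8)·(3.8) + (-3.2)·(-3.2) + (2.8)·(2.8) + (-4.2)·(-4.2)) / 4 = 50.8/4 = 12.7
  S[A,B] = ((0.8)·(2.2) + (3.8)·(-0.8) + (-3.2)·(-0.8) + (2.8)·(-0.8) + (-4.2)·(0.2)) / 4 = -1.8/4 = -0.45
  S[B,B] = ((2.2)·(2.2) + (-0.8)·(-0.8) + (-0.8)·(-0.8) + (-0.8)·(-0.8) + (0.2)·(0.2)) / 4 = 6.8/4 = 1.7
  S = [[12.7, -0.45],
 [-0.45, 1.7]].

Step 3 — invert S. det(S) = 12.7·1.7 - (-0.45)² = 21.3875.
  S^{-1} = (1/det) · [[d, -b], [-b, a]] = [[0.0795, 0.021],
 [0.021, 0.5938]].

Step 4 — quadratic form (x̄ - mu_0)^T · S^{-1} · (x̄ - mu_0):
  S^{-1} · (x̄ - mu_0) = (-0.2057, 0.4161),
  (x̄ - mu_0)^T · [...] = (-2.8)·(-0.2057) + (0.8)·(0.4161) = 0.9089.

Step 5 — scale by n: T² = 5 · 0.9089 = 4.5447.

T² ≈ 4.5447


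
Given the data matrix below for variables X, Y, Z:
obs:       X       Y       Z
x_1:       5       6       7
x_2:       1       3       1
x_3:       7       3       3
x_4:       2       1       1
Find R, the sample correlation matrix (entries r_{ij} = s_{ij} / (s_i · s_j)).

Step 1 — column means:
  mean(X) = (5 + 1 + 7 + 2) / 4 = 15/4 = 3.75
  mean(Y) = (6 + 3 + 3 + 1) / 4 = 13/4 = 3.25
  mean(Z) = (7 + 1 + 3 + 1) / 4 = 12/4 = 3

Step 2 — sample variances and covariances s[i,j] = (1/(n-1)) · Σ_k (x_{k,i} - mean_i) · (x_{k,j} - mean_j), with n-1 = 3:
  s[X,X] = ((1.25)·(1.25) + (-2.75)·(-2.75) + (3.25)·(3.25) + (-1.75)·(-1.75)) / 3 = 22.75/3 = 7.5833
  s[X,Y] = ((1.25)·(2.75) + (-2.75)·(-0.25) + (3.25)·(-0.25) + (-1.75)·(-2.25)) / 3 = 7.25/3 = 2.4167
  s[X,Z] = ((1.25)·(4) + (-2.75)·(-2) + (3.25)·(0) + (-1.75)·(-2)) / 3 = 14/3 = 4.6667
  s[Y,Y] = ((2.75)·(2.75) + (-0.25)·(-0.25) + (-0.25)·(-0.25) + (-2.25)·(-2.25)) / 3 = 12.75/3 = 4.25
  s[Y,Z] = ((2.75)·(4) + (-0.25)·(-2) + (-0.25)·(0) + (-2.25)·(-2)) / 3 = 16/3 = 5.3333
  s[Z,Z] = ((4)·(4) + (-2)·(-2) + (0)·(0) + (-2)·(-2)) / 3 = 24/3 = 8
  Sample standard deviations s_i = √(s[i,i]):
  s(X) = √(7.5833) = 2.7538
  s(Y) = √(4.25) = 2.0616
  s(Z) = √(8) = 2.8284

Step 3 — r_{ij} = s_{ij} / (s_i · s_j):
  r[X,X] = 1 (diagonal).
  r[X,Y] = 2.4167 / (2.7538 · 2.0616) = 2.4167 / 5.6771 = 0.4257
  r[X,Z] = 4.6667 / (2.7538 · 2.8284) = 4.6667 / 7.7889 = 0.5991
  r[Y,Y] = 1 (diagonal).
  r[Y,Z] = 5.3333 / (2.0616 · 2.8284) = 5.3333 / 5.831 = 0.9147
  r[Z,Z] = 1 (diagonal).

R is symmetric with unit diagonal. Assembling:

R = [[1, 0.4257, 0.5991],
 [0.4257, 1, 0.9147],
 [0.5991, 0.9147, 1]]


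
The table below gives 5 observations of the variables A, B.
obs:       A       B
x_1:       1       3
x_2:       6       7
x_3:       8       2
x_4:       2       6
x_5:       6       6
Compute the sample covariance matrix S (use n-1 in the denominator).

Step 1 — column means:
  mean(A) = (1 + 6 + 8 + 2 + 6) / 5 = 23/5 = 4.6
  mean(B) = (3 + 7 + 2 + 6 + 6) / 5 = 24/5 = 4.8

Step 2 — sample covariance S[i,j] = (1/(n-1)) · Σ_k (x_{k,i} - mean_i) · (x_{k,j} - mean_j), with n-1 = 4.
  S[A,A] = ((-3.6)·(-3.6) + (1.4)·(1.4) + (3.4)·(3.4) + (-2.6)·(-2.6) + (1.4)·(1.4)) / 4 = 35.2/4 = 8.8
  S[A,B] = ((-3.6)·(-1.8) + (1.4)·(2.2) + (3.4)·(-2.8) + (-2.6)·(1.2) + (1.4)·(1.2)) / 4 = -1.4/4 = -0.35
  S[B,B] = ((-1.8)·(-1.8) + (2.2)·(2.2) + (-2.8)·(-2.8) + (1.2)·(1.2) + (1.2)·(1.2)) / 4 = 18.8/4 = 4.7

S is symmetric (S[j,i] = S[i,j]). Assembling:

S = [[8.8, -0.35],
 [-0.35, 4.7]]


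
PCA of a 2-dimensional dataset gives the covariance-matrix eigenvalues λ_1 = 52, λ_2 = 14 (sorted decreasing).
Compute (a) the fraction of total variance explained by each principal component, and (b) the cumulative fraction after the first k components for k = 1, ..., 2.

Step 1 — total variance = trace(Sigma) = Σ λ_i = 52 + 14 = 66.

Step 2 — fraction explained by component i = λ_i / Σ λ:
  PC1: 52/66 = 0.7879
  PC2: 14/66 = 0.2121

Step 3 — cumulative fraction after k components = (λ_1 + ... + λ_k) / Σ λ:
  k = 1: 52/66 = 0.7879
  k = 2: (52 + 14)/66 = 66/66 = 1

Summary (fraction, with percent):

explained: PC1 0.7879 (78.79%), PC2 0.2121 (21.21%);  cumulative: 0.7879, 1


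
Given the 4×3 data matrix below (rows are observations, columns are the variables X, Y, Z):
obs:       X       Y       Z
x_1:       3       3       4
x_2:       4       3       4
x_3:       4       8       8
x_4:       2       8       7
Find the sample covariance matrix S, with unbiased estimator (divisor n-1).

Step 1 — column means:
  mean(X) = (3 + 4 + 4 + 2) / 4 = 13/4 = 3.25
  mean(Y) = (3 + 3 + 8 + 8) / 4 = 22/4 = 5.5
  mean(Z) = (4 + 4 + 8 + 7) / 4 = 23/4 = 5.75

Step 2 — sample covariance S[i,j] = (1/(n-1)) · Σ_k (x_{k,i} - mean_i) · (x_{k,j} - mean_j), with n-1 = 3.
  S[X,X] = ((-0.25)·(-0.25) + (0.75)·(0.75) + (0.75)·(0.75) + (-1.25)·(-1.25)) / 3 = 2.75/3 = 0.9167
  S[X,Y] = ((-0.25)·(-2.5) + (0.75)·(-2.5) + (0.75)·(2.5) + (-1.25)·(2.5)) / 3 = -2.5/3 = -0.8333
  S[X,Z] = ((-0.25)·(-1.75) + (0.75)·(-1.75) + (0.75)·(2.25) + (-1.25)·(1.25)) / 3 = -0.75/3 = -0.25
  S[Y,Y] = ((-2.5)·(-2.5) + (-2.5)·(-2.5) + (2.5)·(2.5) + (2.5)·(2.5)) / 3 = 25/3 = 8.3333
  S[Y,Z] = ((-2.5)·(-1.75) + (-2.5)·(-1.75) + (2.5)·(2.25) + (2.5)·(1.25)) / 3 = 17.5/3 = 5.8333
  S[Z,Z] = ((-1.75)·(-1.75) + (-1.75)·(-1.75) + (2.25)·(2.25) + (1.25)·(1.25)) / 3 = 12.75/3 = 4.25

S is symmetric (S[j,i] = S[i,j]). Assembling:

S = [[0.9167, -0.8333, -0.25],
 [-0.8333, 8.3333, 5.8333],
 [-0.25, 5.8333, 4.25]]


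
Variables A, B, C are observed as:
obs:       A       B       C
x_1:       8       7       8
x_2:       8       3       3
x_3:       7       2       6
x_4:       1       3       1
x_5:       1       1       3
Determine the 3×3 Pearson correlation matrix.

Step 1 — column means:
  mean(A) = (8 + 8 + 7 + 1 + 1) / 5 = 25/5 = 5
  mean(B) = (7 + 3 + 2 + 3 + 1) / 5 = 16/5 = 3.2
  mean(C) = (8 + 3 + 6 + 1 + 3) / 5 = 21/5 = 4.2

Step 2 — sample variances and covariances s[i,j] = (1/(n-1)) · Σ_k (x_{k,i} - mean_i) · (x_{k,j} - mean_j), with n-1 = 4:
  s[A,A] = ((3)·(3) + (3)·(3) + (2)·(2) + (-4)·(-4) + (-4)·(-4)) / 4 = 54/4 = 13.5
  s[A,B] = ((3)·(3.8) + (3)·(-0.2) + (2)·(-1.2) + (-4)·(-0.2) + (-4)·(-2.2)) / 4 = 18/4 = 4.5
  s[A,C] = ((3)·(3.8) + (3)·(-1.2) + (2)·(1.8) + (-4)·(-3.2) + (-4)·(-1.2)) / 4 = 29/4 = 7.25
  s[B,B] = ((3.8)·(3.8) + (-0.2)·(-0.2) + (-1.2)·(-1.2) + (-0.2)·(-0.2) + (-2.2)·(-2.2)) / 4 = 20.8/4 = 5.2
  s[B,C] = ((3.8)·(3.8) + (-0.2)·(-1.2) + (-1.2)·(1.8) + (-0.2)·(-3.2) + (-2.2)·(-1.2)) / 4 = 15.8/4 = 3.95
  s[C,C] = ((3.8)·(3.8) + (-1.2)·(-1.2) + (1.8)·(1.8) + (-3.2)·(-3.2) + (-1.2)·(-1.2)) / 4 = 30.8/4 = 7.7
  Sample standard deviations s_i = √(s[i,i]):
  s(A) = √(13.5) = 3.6742
  s(B) = √(5.2) = 2.2804
  s(C) = √(7.7) = 2.7749

Step 3 — r_{ij} = s_{ij} / (s_i · s_j):
  r[A,A] = 1 (diagonal).
  r[A,B] = 4.5 / (3.6742 · 2.2804) = 4.5 / 8.3785 = 0.5371
  r[A,C] = 7.25 / (3.6742 · 2.7749) = 7.25 / 10.1956 = 0.7111
  r[B,B] = 1 (diagonal).
  r[B,C] = 3.95 / (2.2804 · 2.7749) = 3.95 / 6.3277 = 0.6242
  r[C,C] = 1 (diagonal).

R is symmetric with unit diagonal. Assembling:

R = [[1, 0.5371, 0.7111],
 [0.5371, 1, 0.6242],
 [0.7111, 0.6242, 1]]


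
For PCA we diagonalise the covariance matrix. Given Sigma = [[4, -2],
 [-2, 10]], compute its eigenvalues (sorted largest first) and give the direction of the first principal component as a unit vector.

Step 1 — characteristic polynomial of 2×2 Sigma:
  det(Sigma - λI) = λ² - trace · λ + det = 0.
  trace = 4 + 10 = 14, det = 4·10 - (-2)² = 36.
Step 2 — discriminant:
  Δ = trace² - 4·det = 196 - 144 = 52.
Step 3 — eigenvalues:
  λ = (trace ± √Δ)/2 = (14 ± 7.2111)/2,
  λ_1 = 10.6056,  λ_2 = 3.3944.

Step 4 — unit eigenvector for λ_1: solve (Sigma - λ_1 I)v = 0. First row:
  (4 - 10.6056)·v_x + (-2)·v_y = 0, i.e. (-6.6056)·v_x + (-2)·v_y = 0,
  so v ∝ (b, λ_1 - a) = (-2, 6.6056); multiply by -1 so the first entry is positive: u = (2, -6.6056).
  ||u|| = √((2)² + (-6.6056)²) = √(47.6333) ≈ 6.9017,
  v_1 = u/||u|| ≈ (0.2898, -0.9571) (||v_1|| = 1).

λ_1 = 10.6056,  λ_2 = 3.3944;  v_1 ≈ (0.2898, -0.9571)


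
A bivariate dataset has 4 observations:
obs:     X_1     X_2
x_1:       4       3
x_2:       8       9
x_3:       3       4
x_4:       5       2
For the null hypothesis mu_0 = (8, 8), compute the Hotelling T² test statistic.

Step 1 — sample mean vector:
  mean(X_1) = (4 + 8 + 3 + 5) / 4 = 20/4 = 5
  mean(X_2) = (3 + 9 + 4 + 2) / 4 = 18/4 = 4.5
  x̄ = (5, 4.5),  deviation x̄ - mu_0 = (5, 4.5) - (8, 8) = (-3, -3.5).

Step 2 — sample covariance matrix, S[i,j] = (1/(n-1)) · Σ_k (x_{k,i} - mean_i) · (x_{k,j} - mean_j), divisor n-1 = 3:
  S[X_1,X_1] = ((-1)·(-1) + (3)·(3) + (-2)·(-2) + (0)·(0)) / 3 = 14/3 = 4.6667
  S[X_1,X_2] = ((-1)·(-1.5) + (3)·(4.5) + (-2)·(-0.5) + (0)·(-2.5)) / 3 = 16/3 = 5.3333
  S[X_2,X_2] = ((-1.5)·(-1.5) + (4.5)·(4.5) + (-0.5)·(-0.5) + (-2.5)·(-2.5)) / 3 = 29/3 = 9.6667
  S = [[4.6667, 5.3333],
 [5.3333, 9.6667]].

Step 3 — invert S. det(S) = 4.6667·9.6667 - (5.3333)² = 16.6667.
  S^{-1} = (1/det) · [[d, -b], [-b, a]] = [[0.58, -0.32],
 [-0.32, 0.28]].

Step 4 — quadratic form (x̄ - mu_0)^T · S^{-1} · (x̄ - mu_0):
  S^{-1} · (x̄ - mu_0) = (-0.62, -0.02),
  (x̄ - mu_0)^T · [...] = (-3)·(-0.62) + (-3.5)·(-0.02) = 1.93.

Step 5 — scale by n: T² = 4 · 1.93 = 7.72.

T² ≈ 7.72


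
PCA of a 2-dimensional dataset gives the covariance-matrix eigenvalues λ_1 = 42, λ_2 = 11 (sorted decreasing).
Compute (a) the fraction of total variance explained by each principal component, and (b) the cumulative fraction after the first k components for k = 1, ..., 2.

Step 1 — total variance = trace(Sigma) = Σ λ_i = 42 + 11 = 53.

Step 2 — fraction explained by component i = λ_i / Σ λ:
  PC1: 42/53 = 0.7925
  PC2: 11/53 = 0.2075

Step 3 — cumulative fraction after k components = (λ_1 + ... + λ_k) / Σ λ:
  k = 1: 42/53 = 0.7925
  k = 2: (42 + 11)/53 = 53/53 = 1

Summary (fraction, with percent):

explained: PC1 0.7925 (79.25%), PC2 0.2075 (20.75%);  cumulative: 0.7925, 1


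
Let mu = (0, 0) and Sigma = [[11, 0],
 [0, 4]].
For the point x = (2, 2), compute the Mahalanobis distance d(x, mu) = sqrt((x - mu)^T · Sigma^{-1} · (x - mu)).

Step 1 — centre the observation: (x - mu) = (2, 2).

Step 2 — invert Sigma. det(Sigma) = 11·4 - (0)² = 44.
  Sigma^{-1} = (1/det) · [[d, -b], [-b, a]] = [[0.0909, 0],
 [0, 0.25]].

Step 3 — form the quadratic (x - mu)^T · Sigma^{-1} · (x - mu):
  Sigma^{-1} · (x - mu) = (0.1818, 0.5).
  (x - mu)^T · [Sigma^{-1} · (x - mu)] = (2)·(0.1818) + (2)·(0.5) = 1.3636.

Step 4 — take square root: d = √(1.3636) ≈ 1.1677.

d(x, mu) = √(1.3636) ≈ 1.1677


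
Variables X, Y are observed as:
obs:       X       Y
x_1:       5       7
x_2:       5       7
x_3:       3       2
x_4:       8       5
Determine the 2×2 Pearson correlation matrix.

Step 1 — column means:
  mean(X) = (5 + 5 + 3 + 8) / 4 = 21/4 = 5.25
  mean(Y) = (7 + 7 + 2 + 5) / 4 = 21/4 = 5.25

Step 2 — sample variances and covariances s[i,j] = (1/(n-1)) · Σ_k (x_{k,i} - mean_i) · (x_{k,j} - mean_j), with n-1 = 3:
  s[X,X] = ((-0.25)·(-0.25) + (-0.25)·(-0.25) + (-2.25)·(-2.25) + (2.75)·(2.75)) / 3 = 12.75/3 = 4.25
  s[X,Y] = ((-0.25)·(1.75) + (-0.25)·(1.75) + (-2.25)·(-3.25) + (2.75)·(-0.25)) / 3 = 5.75/3 = 1.9167
  s[Y,Y] = ((1.75)·(1.75) + (1.75)·(1.75) + (-3.25)·(-3.25) + (-0.25)·(-0.25)) / 3 = 16.75/3 = 5.5833
  Sample standard deviations s_i = √(s[i,i]):
  s(X) = √(4.25) = 2.0616
  s(Y) = √(5.5833) = 2.3629

Step 3 — r_{ij} = s_{ij} / (s_i · s_j):
  r[X,X] = 1 (diagonal).
  r[X,Y] = 1.9167 / (2.0616 · 2.3629) = 1.9167 / 4.8713 = 0.3935
  r[Y,Y] = 1 (diagonal).

R is symmetric with unit diagonal. Assembling:

R = [[1, 0.3935],
 [0.3935, 1]]


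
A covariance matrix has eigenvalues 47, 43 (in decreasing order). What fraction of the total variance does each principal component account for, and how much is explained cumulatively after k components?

Step 1 — total variance = trace(Sigma) = Σ λ_i = 47 + 43 = 90.

Step 2 — fraction explained by component i = λ_i / Σ λ:
  PC1: 47/90 = 0.5222
  PC2: 43/90 = 0.4778

Step 3 — cumulative fraction after k components = (λ_1 + ... + λ_k) / Σ λ:
  k = 1: 47/90 = 0.5222
  k = 2: (47 + 43)/90 = 90/90 = 1

Summary (fraction, with percent):

explained: PC1 0.5222 (52.22%), PC2 0.4778 (47.78%);  cumulative: 0.5222, 1


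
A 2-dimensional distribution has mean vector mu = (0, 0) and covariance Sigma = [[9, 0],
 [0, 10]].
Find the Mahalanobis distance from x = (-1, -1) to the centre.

Step 1 — centre the observation: (x - mu) = (-1, -1).

Step 2 — invert Sigma. det(Sigma) = 9·10 - (0)² = 90.
  Sigma^{-1} = (1/det) · [[d, -b], [-b, a]] = [[0.1111, 0],
 [0, 0.1]].

Step 3 — form the quadratic (x - mu)^T · Sigma^{-1} · (x - mu):
  Sigma^{-1} · (x - mu) = (-0.1111, -0.1).
  (x - mu)^T · [Sigma^{-1} · (x - mu)] = (-1)·(-0.1111) + (-1)·(-0.1) = 0.2111.

Step 4 — take square root: d = √(0.2111) ≈ 0.4595.

d(x, mu) = √(0.2111) ≈ 0.4595


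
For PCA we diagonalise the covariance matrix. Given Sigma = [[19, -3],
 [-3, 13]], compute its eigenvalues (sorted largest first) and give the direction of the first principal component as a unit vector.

Step 1 — characteristic polynomial of 2×2 Sigma:
  det(Sigma - λI) = λ² - trace · λ + det = 0.
  trace = 19 + 13 = 32, det = 19·13 - (-3)² = 238.
Step 2 — discriminant:
  Δ = trace² - 4·det = 1024 - 952 = 72.
Step 3 — eigenvalues:
  λ = (trace ± √Δ)/2 = (32 ± 8.4853)/2,
  λ_1 = 20.2426,  λ_2 = 11.7574.

Step 4 — unit eigenvector for λ_1: solve (Sigma - λ_1 I)v = 0. First row:
  (19 - 20.2426)·v_x + (-3)·v_y = 0, i.e. (-1.2426)·v_x + (-3)·v_y = 0,
  so v ∝ (b, λ_1 - a) = (-3, 1.2426); multiply by -1 so the first entry is positive: u = (3, -1.2426).
  ||u|| = √((3)² + (-1.2426)²) = √(10.5442) ≈ 3.2472,
  v_1 = u/||u|| ≈ (0.9239, -0.3827) (||v_1|| = 1).

λ_1 = 20.2426,  λ_2 = 11.7574;  v_1 ≈ (0.9239, -0.3827)


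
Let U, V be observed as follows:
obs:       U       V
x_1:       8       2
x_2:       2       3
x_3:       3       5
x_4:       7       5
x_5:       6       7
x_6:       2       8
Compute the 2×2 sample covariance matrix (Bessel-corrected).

Step 1 — column means:
  mean(U) = (8 + 2 + 3 + 7 + 6 + 2) / 6 = 28/6 = 4.6667
  mean(V) = (2 + 3 + 5 + 5 + 7 + 8) / 6 = 30/6 = 5

Step 2 — sample covariance S[i,j] = (1/(n-1)) · Σ_k (x_{k,i} - mean_i) · (x_{k,j} - mean_j), with n-1 = 5.
  S[U,U] = ((3.3333)·(3.3333) + (-2.6667)·(-2.6667) + (-1.6667)·(-1.6667) + (2.3333)·(2.3333) + (1.3333)·(1.3333) + (-2.6667)·(-2.6667)) / 5 = 35.3333/5 = 7.0667
  S[U,V] = ((3.3333)·(-3) + (-2.6667)·(-2) + (-1.6667)·(0) + (2.3333)·(0) + (1.3333)·(2) + (-2.6667)·(3)) / 5 = -10/5 = -2
  S[V,V] = ((-3)·(-3) + (-2)·(-2) + (0)·(0) + (0)·(0) + (2)·(2) + (3)·(3)) / 5 = 26/5 = 5.2

S is symmetric (S[j,i] = S[i,j]). Assembling:

S = [[7.0667, -2],
 [-2, 5.2]]


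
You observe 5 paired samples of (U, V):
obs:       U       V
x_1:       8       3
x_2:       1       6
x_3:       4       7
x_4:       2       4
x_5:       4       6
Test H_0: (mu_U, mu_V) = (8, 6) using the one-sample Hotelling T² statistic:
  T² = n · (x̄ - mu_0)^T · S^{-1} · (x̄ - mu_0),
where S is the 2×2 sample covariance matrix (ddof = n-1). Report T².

Step 1 — sample mean vector:
  mean(U) = (8 + 1 + 4 + 2 + 4) / 5 = 19/5 = 3.8
  mean(V) = (3 + 6 + 7 + 4 + 6) / 5 = 26/5 = 5.2
  x̄ = (3.8, 5.2),  deviation x̄ - mu_0 = (3.8, 5.2) - (8, 6) = (-4.2, -0.8).

Step 2 — sample covariance matrix, S[i,j] = (1/(n-1)) · Σ_k (x_{k,i} - mean_i) · (x_{k,j} - mean_j), divisor n-1 = 4:
  S[U,U] = ((4.2)·(4.2) + (-2.8)·(-2.8) + (0.2)·(0.2) + (-1.8)·(-1.8) + (0.2)·(0.2)) / 4 = 28.8/4 = 7.2
  S[U,V] = ((4.2)·(-2.2) + (-2.8)·(0.8) + (0.2)·(1.8) + (-1.8)·(-1.2) + (0.2)·(0.8)) / 4 = -8.8/4 = -2.2
  S[V,V] = ((-2.2)·(-2.2) + (0.8)·(0.8) + (1.8)·(1.8) + (-1.2)·(-1.2) + (0.8)·(0.8)) / 4 = 10.8/4 = 2.7
  S = [[7.2, -2.2],
 [-2.2, 2.7]].

Step 3 — invert S. det(S) = 7.2·2.7 - (-2.2)² = 14.6.
  S^{-1} = (1/det) · [[d, -b], [-b, a]] = [[0.1849, 0.1507],
 [0.1507, 0.4932]].

Step 4 — quadratic form (x̄ - mu_0)^T · S^{-1} · (x̄ - mu_0):
  S^{-1} · (x̄ - mu_0) = (-0.8973, -1.0274),
  (x̄ - mu_0)^T · [...] = (-4.2)·(-0.8973) + (-0.8)·(-1.0274) = 4.5904.

Step 5 — scale by n: T² = 5 · 4.5904 = 22.9521.

T² ≈ 22.9521


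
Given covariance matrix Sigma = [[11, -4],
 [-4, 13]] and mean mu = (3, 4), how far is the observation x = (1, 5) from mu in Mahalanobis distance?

Step 1 — centre the observation: (x - mu) = (-2, 1).

Step 2 — invert Sigma. det(Sigma) = 11·13 - (-4)² = 127.
  Sigma^{-1} = (1/det) · [[d, -b], [-b, a]] = [[0.1024, 0.0315],
 [0.0315, 0.0866]].

Step 3 — form the quadratic (x - mu)^T · Sigma^{-1} · (x - mu):
  Sigma^{-1} · (x - mu) = (-0.1732, 0.0236).
  (x - mu)^T · [Sigma^{-1} · (x - mu)] = (-2)·(-0.1732) + (1)·(0.0236) = 0.3701.

Step 4 — take square root: d = √(0.3701) ≈ 0.6083.

d(x, mu) = √(0.3701) ≈ 0.6083


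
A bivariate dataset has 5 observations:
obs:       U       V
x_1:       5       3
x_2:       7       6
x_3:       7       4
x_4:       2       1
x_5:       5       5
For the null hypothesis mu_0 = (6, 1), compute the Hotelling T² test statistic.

Step 1 — sample mean vector:
  mean(U) = (5 + 7 + 7 + 2 + 5) / 5 = 26/5 = 5.2
  mean(V) = (3 + 6 + 4 + 1 + 5) / 5 = 19/5 = 3.8
  x̄ = (5.2, 3.8),  deviation x̄ - mu_0 = (5.2, 3.8) - (6, 1) = (-0.8, 2.8).

Step 2 — sample covariance matrix, S[i,j] = (1/(n-1)) · Σ_k (x_{k,i} - mean_i) · (x_{k,j} - mean_j), divisor n-1 = 4:
  S[U,U] = ((-0.2)·(-0.2) + (1.8)·(1.8) + (1.8)·(1.8) + (-3.2)·(-3.2) + (-0.2)·(-0.2)) / 4 = 16.8/4 = 4.2
  S[U,V] = ((-0.2)·(-0.8) + (1.8)·(2.2) + (1.8)·(0.2) + (-3.2)·(-2.8) + (-0.2)·(1.2)) / 4 = 13.2/4 = 3.3
  S[V,V] = ((-0.8)·(-0.8) + (2.2)·(2.2) + (0.2)·(0.2) + (-2.8)·(-2.8) + (1.2)·(1.2)) / 4 = 14.8/4 = 3.7
  S = [[4.2, 3.3],
 [3.3, 3.7]].

Step 3 — invert S. det(S) = 4.2·3.7 - (3.3)² = 4.65.
  S^{-1} = (1/det) · [[d, -b], [-b, a]] = [[0.7957, -0.7097],
 [-0.7097, 0.9032]].

Step 4 — quadratic form (x̄ - mu_0)^T · S^{-1} · (x̄ - mu_0):
  S^{-1} · (x̄ - mu_0) = (-2.6237, 3.0968),
  (x̄ - mu_0)^T · [...] = (-0.8)·(-2.6237) + (2.8)·(3.0968) = 10.7699.

Step 5 — scale by n: T² = 5 · 10.7699 = 53.8495.

T² ≈ 53.8495


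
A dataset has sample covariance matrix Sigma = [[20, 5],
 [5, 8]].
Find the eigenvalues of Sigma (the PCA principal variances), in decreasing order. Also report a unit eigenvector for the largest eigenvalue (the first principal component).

Step 1 — characteristic polynomial of 2×2 Sigma:
  det(Sigma - λI) = λ² - trace · λ + det = 0.
  trace = 20 + 8 = 28, det = 20·8 - (5)² = 135.
Step 2 — discriminant:
  Δ = trace² - 4·det = 784 - 540 = 244.
Step 3 — eigenvalues:
  λ = (trace ± √Δ)/2 = (28 ± 15.6205)/2,
  λ_1 = 21.8102,  λ_2 = 6.1898.

Step 4 — unit eigenvector for λ_1: solve (Sigma - λ_1 I)v = 0. First row:
  (20 - 21.8102)·v_x + (5)·v_y = 0, i.e. (-1.8102)·v_x + (5)·v_y = 0,
  so v ∝ (b, λ_1 - a) = (5, 1.8102) = u.
  ||u|| = √((5)² + (1.8102)²) = √(28.277) ≈ 5.3176,
  v_1 = u/||u|| ≈ (0.9403, 0.3404) (||v_1|| = 1).

λ_1 = 21.8102,  λ_2 = 6.1898;  v_1 ≈ (0.9403, 0.3404)


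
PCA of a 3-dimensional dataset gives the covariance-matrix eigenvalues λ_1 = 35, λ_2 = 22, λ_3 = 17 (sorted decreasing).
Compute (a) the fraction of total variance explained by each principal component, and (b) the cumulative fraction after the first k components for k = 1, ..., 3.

Step 1 — total variance = trace(Sigma) = Σ λ_i = 35 + 22 + 17 = 74.

Step 2 — fraction explained by component i = λ_i / Σ λ:
  PC1: 35/74 = 0.473
  PC2: 22/74 = 0.2973
  PC3: 17/74 = 0.2297

Step 3 — cumulative fraction after k components = (λ_1 + ... + λ_k) / Σ λ:
  k = 1: 35/74 = 0.473
  k = 2: (35 + 22)/74 = 57/74 = 0.7703
  k = 3: (35 + 22 + 17)/74 = 74/74 = 1

Summary (fraction, with percent):

explained: PC1 0.473 (47.3%), PC2 0.2973 (29.73%), PC3 0.2297 (22.97%);  cumulative: 0.473, 0.7703, 1


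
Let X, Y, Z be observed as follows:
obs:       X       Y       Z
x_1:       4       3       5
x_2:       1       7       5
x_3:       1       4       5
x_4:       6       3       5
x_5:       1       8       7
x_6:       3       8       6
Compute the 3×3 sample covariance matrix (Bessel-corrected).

Step 1 — column means:
  mean(X) = (4 + 1 + 1 + 6 + 1 + 3) / 6 = 16/6 = 2.6667
  mean(Y) = (3 + 7 + 4 + 3 + 8 + 8) / 6 = 33/6 = 5.5
  mean(Z) = (5 + 5 + 5 + 5 + 7 + 6) / 6 = 33/6 = 5.5

Step 2 — sample covariance S[i,j] = (1/(n-1)) · Σ_k (x_{k,i} - mean_i) · (x_{k,j} - mean_j), with n-1 = 5.
  S[X,X] = ((1.3333)·(1.3333) + (-1.6667)·(-1.6667) + (-1.6667)·(-1.6667) + (3.3333)·(3.3333) + (-1.6667)·(-1.6667) + (0.3333)·(0.3333)) / 5 = 21.3333/5 = 4.2667
  S[X,Y] = ((1.3333)·(-2.5) + (-1.6667)·(1.5) + (-1.6667)·(-1.5) + (3.3333)·(-2.5) + (-1.6667)·(2.5) + (0.3333)·(2.5)) / 5 = -15/5 = -3
  S[X,Z] = ((1.3333)·(-0.5) + (-1.6667)·(-0.5) + (-1.6667)·(-0.5) + (3.3333)·(-0.5) + (-1.6667)·(1.5) + (0.3333)·(0.5)) / 5 = -3/5 = -0.6
  S[Y,Y] = ((-2.5)·(-2.5) + (1.5)·(1.5) + (-1.5)·(-1.5) + (-2.5)·(-2.5) + (2.5)·(2.5) + (2.5)·(2.5)) / 5 = 29.5/5 = 5.9
  S[Y,Z] = ((-2.5)·(-0.5) + (1.5)·(-0.5) + (-1.5)·(-0.5) + (-2.5)·(-0.5) + (2.5)·(1.5) + (2.5)·(0.5)) / 5 = 7.5/5 = 1.5
  S[Z,Z] = ((-0.5)·(-0.5) + (-0.5)·(-0.5) + (-0.5)·(-0.5) + (-0.5)·(-0.5) + (1.5)·(1.5) + (0.5)·(0.5)) / 5 = 3.5/5 = 0.7

S is symmetric (S[j,i] = S[i,j]). Assembling:

S = [[4.2667, -3, -0.6],
 [-3, 5.9, 1.5],
 [-0.6, 1.5, 0.7]]


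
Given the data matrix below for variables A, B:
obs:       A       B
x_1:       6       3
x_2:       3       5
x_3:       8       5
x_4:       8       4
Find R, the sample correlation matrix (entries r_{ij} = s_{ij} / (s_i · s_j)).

Step 1 — column means:
  mean(A) = (6 + 3 + 8 + 8) / 4 = 25/4 = 6.25
  mean(B) = (3 + 5 + 5 + 4) / 4 = 17/4 = 4.25

Step 2 — sample variances and covariances s[i,j] = (1/(n-1)) · Σ_k (x_{k,i} - mean_i) · (x_{k,j} - mean_j), with n-1 = 3:
  s[A,A] = ((-0.25)·(-0.25) + (-3.25)·(-3.25) + (1.75)·(1.75) + (1.75)·(1.75)) / 3 = 16.75/3 = 5.5833
  s[A,B] = ((-0.25)·(-1.25) + (-3.25)·(0.75) + (1.75)·(0.75) + (1.75)·(-0.25)) / 3 = -1.25/3 = -0.4167
  s[B,B] = ((-1.25)·(-1.25) + (0.75)·(0.75) + (0.75)·(0.75) + (-0.25)·(-0.25)) / 3 = 2.75/3 = 0.9167
  Sample standard deviations s_i = √(s[i,i]):
  s(A) = √(5.5833) = 2.3629
  s(B) = √(0.9167) = 0.9574

Step 3 — r_{ij} = s_{ij} / (s_i · s_j):
  r[A,A] = 1 (diagonal).
  r[A,B] = -0.4167 / (2.3629 · 0.9574) = -0.4167 / 2.2623 = -0.1842
  r[B,B] = 1 (diagonal).

R is symmetric with unit diagonal. Assembling:

R = [[1, -0.1842],
 [-0.1842, 1]]


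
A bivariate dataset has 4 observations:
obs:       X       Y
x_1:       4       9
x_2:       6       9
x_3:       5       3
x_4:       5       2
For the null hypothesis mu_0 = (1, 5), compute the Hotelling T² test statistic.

Step 1 — sample mean vector:
  mean(X) = (4 + 6 + 5 + 5) / 4 = 20/4 = 5
  mean(Y) = (9 + 9 + 3 + 2) / 4 = 23/4 = 5.75
  x̄ = (5, 5.75),  deviation x̄ - mu_0 = (5, 5.75) - (1, 5) = (4, 0.75).

Step 2 — sample covariance matrix, S[i,j] = (1/(n-1)) · Σ_k (x_{k,i} - mean_i) · (x_{k,j} - mean_j), divisor n-1 = 3:
  S[X,X] = ((-1)·(-1) + (1)·(1) + (0)·(0) + (0)·(0)) / 3 = 2/3 = 0.6667
  S[X,Y] = ((-1)·(3.25) + (1)·(3.25) + (0)·(-2.75) + (0)·(-3.75)) / 3 = 0/3 = 0
  S[Y,Y] = ((3.25)·(3.25) + (3.25)·(3.25) + (-2.75)·(-2.75) + (-3.75)·(-3.75)) / 3 = 42.75/3 = 14.25
  S = [[0.6667, 0],
 [0, 14.25]].

Step 3 — invert S. det(S) = 0.6667·14.25 - (0)² = 9.5.
  S^{-1} = (1/det) · [[d, -b], [-b, a]] = [[1.5, 0],
 [0, 0.0702]].

Step 4 — quadratic form (x̄ - mu_0)^T · S^{-1} · (x̄ - mu_0):
  S^{-1} · (x̄ - mu_0) = (6, 0.0526),
  (x̄ - mu_0)^T · [...] = (4)·(6) + (0.75)·(0.0526) = 24.0395.

Step 5 — scale by n: T² = 4 · 24.0395 = 96.1579.

T² ≈ 96.1579


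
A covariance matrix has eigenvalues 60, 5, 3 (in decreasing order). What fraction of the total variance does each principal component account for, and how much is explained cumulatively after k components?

Step 1 — total variance = trace(Sigma) = Σ λ_i = 60 + 5 + 3 = 68.

Step 2 — fraction explained by component i = λ_i / Σ λ:
  PC1: 60/68 = 0.8824
  PC2: 5/68 = 0.0735
  PC3: 3/68 = 0.0441

Step 3 — cumulative fraction after k components = (λ_1 + ... + λ_k) / Σ λ:
  k = 1: 60/68 = 0.8824
  k = 2: (60 + 5)/68 = 65/68 = 0.9559
  k = 3: (60 + 5 + 3)/68 = 68/68 = 1

Summary (fraction, with percent):

explained: PC1 0.8824 (88.24%), PC2 0.0735 (7.35%), PC3 0.0441 (4.41%);  cumulative: 0.8824, 0.9559, 1


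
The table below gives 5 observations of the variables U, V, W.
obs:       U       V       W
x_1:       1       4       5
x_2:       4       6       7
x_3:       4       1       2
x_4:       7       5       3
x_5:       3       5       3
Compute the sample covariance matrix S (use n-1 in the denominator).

Step 1 — column means:
  mean(U) = (1 + 4 + 4 + 7 + 3) / 5 = 19/5 = 3.8
  mean(V) = (4 + 6 + 1 + 5 + 5) / 5 = 21/5 = 4.2
  mean(W) = (5 + 7 + 2 + 3 + 3) / 5 = 20/5 = 4

Step 2 — sample covariance S[i,j] = (1/(n-1)) · Σ_k (x_{k,i} - mean_i) · (x_{k,j} - mean_j), with n-1 = 4.
  S[U,U] = ((-2.8)·(-2.8) + (0.2)·(0.2) + (0.2)·(0.2) + (3.2)·(3.2) + (-0.8)·(-0.8)) / 4 = 18.8/4 = 4.7
  S[U,V] = ((-2.8)·(-0.2) + (0.2)·(1.8) + (0.2)·(-3.2) + (3.2)·(0.8) + (-0.8)·(0.8)) / 4 = 2.2/4 = 0.55
  S[U,W] = ((-2.8)·(1) + (0.2)·(3) + (0.2)·(-2) + (3.2)·(-1) + (-0.8)·(-1)) / 4 = -5/4 = -1.25
  S[V,V] = ((-0.2)·(-0.2) + (1.8)·(1.8) + (-3.2)·(-3.2) + (0.8)·(0.8) + (0.8)·(0.8)) / 4 = 14.8/4 = 3.7
  S[V,W] = ((-0.2)·(1) + (1.8)·(3) + (-3.2)·(-2) + (0.8)·(-1) + (0.8)·(-1)) / 4 = 10/4 = 2.5
  S[W,W] = ((1)·(1) + (3)·(3) + (-2)·(-2) + (-1)·(-1) + (-1)·(-1)) / 4 = 16/4 = 4

S is symmetric (S[j,i] = S[i,j]). Assembling:

S = [[4.7, 0.55, -1.25],
 [0.55, 3.7, 2.5],
 [-1.25, 2.5, 4]]


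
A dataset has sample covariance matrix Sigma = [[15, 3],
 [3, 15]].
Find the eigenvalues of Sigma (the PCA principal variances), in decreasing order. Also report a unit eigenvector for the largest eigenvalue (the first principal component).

Step 1 — characteristic polynomial of 2×2 Sigma:
  det(Sigma - λI) = λ² - trace · λ + det = 0.
  trace = 15 + 15 = 30, det = 15·15 - (3)² = 216.
Step 2 — discriminant:
  Δ = trace² - 4·det = 900 - 864 = 36.
Step 3 — eigenvalues:
  λ = (trace ± √Δ)/2 = (30 ± 6)/2,
  λ_1 = 18,  λ_2 = 12.

Step 4 — unit eigenvector for λ_1: solve (Sigma - λ_1 I)v = 0. First row:
  (15 - 18)·v_x + (3)·v_y = 0, i.e. (-3)·v_x + (3)·v_y = 0,
  so v ∝ (b, λ_1 - a) = (3, 3) = u.
  ||u|| = √((3)² + (3)²) = √(18) ≈ 4.2426,
  v_1 = u/||u|| ≈ (0.7071, 0.7071) (||v_1|| = 1).

λ_1 = 18,  λ_2 = 12;  v_1 ≈ (0.7071, 0.7071)


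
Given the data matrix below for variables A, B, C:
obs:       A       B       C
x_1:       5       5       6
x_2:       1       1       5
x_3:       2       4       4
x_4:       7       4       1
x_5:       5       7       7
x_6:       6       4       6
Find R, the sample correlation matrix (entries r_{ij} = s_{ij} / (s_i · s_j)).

Step 1 — column means:
  mean(A) = (5 + 1 + 2 + 7 + 5 + 6) / 6 = 26/6 = 4.3333
  mean(B) = (5 + 1 + 4 + 4 + 7 + 4) / 6 = 25/6 = 4.1667
  mean(C) = (6 + 5 + 4 + 1 + 7 + 6) / 6 = 29/6 = 4.8333

Step 2 — sample variances and covariances s[i,j] = (1/(n-1)) · Σ_k (x_{k,i} - mean_i) · (x_{k,j} - mean_j), with n-1 = 5:
  s[A,A] = ((0.6667)·(0.6667) + (-3.3333)·(-3.3333) + (-2.3333)·(-2.3333) + (2.6667)·(2.6667) + (0.6667)·(0.6667) + (1.6667)·(1.6667)) / 5 = 27.3333/5 = 5.4667
  s[A,B] = ((0.6667)·(0.8333) + (-3.3333)·(-3.1667) + (-2.3333)·(-0.1667) + (2.6667)·(-0.1667) + (0.6667)·(2.8333) + (1.6667)·(-0.1667)) / 5 = 12.6667/5 = 2.5333
  s[A,C] = ((0.6667)·(1.1667) + (-3.3333)·(0.1667) + (-2.3333)·(-0.8333) + (2.6667)·(-3.8333) + (0.6667)·(2.1667) + (1.6667)·(1.1667)) / 5 = -4.6667/5 = -0.9333
  s[B,B] = ((0.8333)·(0.8333) + (-3.1667)·(-3.1667) + (-0.1667)·(-0.1667) + (-0.1667)·(-0.1667) + (2.8333)·(2.8333) + (-0.1667)·(-0.1667)) / 5 = 18.8333/5 = 3.7667
  s[B,C] = ((0.8333)·(1.1667) + (-3.1667)·(0.1667) + (-0.1667)·(-0.8333) + (-0.1667)·(-3.8333) + (2.8333)·(2.1667) + (-0.1667)·(1.1667)) / 5 = 7.1667/5 = 1.4333
  s[C,C] = ((1.1667)·(1.1667) + (0.1667)·(0.1667) + (-0.8333)·(-0.8333) + (-3.8333)·(-3.8333) + (2.1667)·(2.1667) + (1.1667)·(1.1667)) / 5 = 22.8333/5 = 4.5667
  Sample standard deviations s_i = √(s[i,i]):
  s(A) = √(5.4667) = 2.3381
  s(B) = √(3.7667) = 1.9408
  s(C) = √(4.5667) = 2.137

Step 3 — r_{ij} = s_{ij} / (s_i · s_j):
  r[A,A] = 1 (diagonal).
  r[A,B] = 2.5333 / (2.3381 · 1.9408) = 2.5333 / 4.5377 = 0.5583
  r[A,C] = -0.9333 / (2.3381 · 2.137) = -0.9333 / 4.9964 = -0.1868
  r[B,B] = 1 (diagonal).
  r[B,C] = 1.4333 / (1.9408 · 2.137) = 1.4333 / 4.1474 = 0.3456
  r[C,C] = 1 (diagonal).

R is symmetric with unit diagonal. Assembling:

R = [[1, 0.5583, -0.1868],
 [0.5583, 1, 0.3456],
 [-0.1868, 0.3456, 1]]


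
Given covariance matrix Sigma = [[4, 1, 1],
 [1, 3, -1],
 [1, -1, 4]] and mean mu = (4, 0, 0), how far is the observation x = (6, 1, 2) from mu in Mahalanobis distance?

Step 1 — centre the observation: (x - mu) = (2, 1, 2).

Step 2 — invert Sigma (cofactor / det for 3×3, or solve directly):
  Sigma^{-1} = [[0.3143, -0.1429, -0.1143],
 [-0.1429, 0.4286, 0.1429],
 [-0.1143, 0.1429, 0.3143]].

Step 3 — form the quadratic (x - mu)^T · Sigma^{-1} · (x - mu):
  Sigma^{-1} · (x - mu) = (0.2571, 0.4286, 0.5429).
  (x - mu)^T · [Sigma^{-1} · (x - mu)] = (2)·(0.2571) + (1)·(0.4286) + (2)·(0.5429) = 2.0286.

Step 4 — take square root: d = √(2.0286) ≈ 1.4243.

d(x, mu) = √(2.0286) ≈ 1.4243


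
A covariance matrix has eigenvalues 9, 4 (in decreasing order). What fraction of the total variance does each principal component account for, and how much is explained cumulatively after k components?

Step 1 — total variance = trace(Sigma) = Σ λ_i = 9 + 4 = 13.

Step 2 — fraction explained by component i = λ_i / Σ λ:
  PC1: 9/13 = 0.6923
  PC2: 4/13 = 0.3077

Step 3 — cumulative fraction after k components = (λ_1 + ... + λ_k) / Σ λ:
  k = 1: 9/13 = 0.6923
  k = 2: (9 + 4)/13 = 13/13 = 1

Summary (fraction, with percent):

explained: PC1 0.6923 (69.23%), PC2 0.3077 (30.77%);  cumulative: 0.6923, 1


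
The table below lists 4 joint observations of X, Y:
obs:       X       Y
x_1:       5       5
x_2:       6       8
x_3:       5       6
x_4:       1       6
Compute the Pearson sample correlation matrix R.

Step 1 — column means:
  mean(X) = (5 + 6 + 5 + 1) / 4 = 17/4 = 4.25
  mean(Y) = (5 + 8 + 6 + 6) / 4 = 25/4 = 6.25

Step 2 — sample variances and covariances s[i,j] = (1/(n-1)) · Σ_k (x_{k,i} - mean_i) · (x_{k,j} - mean_j), with n-1 = 3:
  s[X,X] = ((0.75)·(0.75) + (1.75)·(1.75) + (0.75)·(0.75) + (-3.25)·(-3.25)) / 3 = 14.75/3 = 4.9167
  s[X,Y] = ((0.75)·(-1.25) + (1.75)·(1.75) + (0.75)·(-0.25) + (-3.25)·(-0.25)) / 3 = 2.75/3 = 0.9167
  s[Y,Y] = ((-1.25)·(-1.25) + (1.75)·(1.75) + (-0.25)·(-0.25) + (-0.25)·(-0.25)) / 3 = 4.75/3 = 1.5833
  Sample standard deviations s_i = √(s[i,i]):
  s(X) = √(4.9167) = 2.2174
  s(Y) = √(1.5833) = 1.2583

Step 3 — r_{ij} = s_{ij} / (s_i · s_j):
  r[X,X] = 1 (diagonal).
  r[X,Y] = 0.9167 / (2.2174 · 1.2583) = 0.9167 / 2.7901 = 0.3285
  r[Y,Y] = 1 (diagonal).

R is symmetric with unit diagonal. Assembling:

R = [[1, 0.3285],
 [0.3285, 1]]


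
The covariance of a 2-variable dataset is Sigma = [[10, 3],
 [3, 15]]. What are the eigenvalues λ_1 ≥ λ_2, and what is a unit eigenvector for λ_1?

Step 1 — characteristic polynomial of 2×2 Sigma:
  det(Sigma - λI) = λ² - trace · λ + det = 0.
  trace = 10 + 15 = 25, det = 10·15 - (3)² = 141.
Step 2 — discriminant:
  Δ = trace² - 4·det = 625 - 564 = 61.
Step 3 — eigenvalues:
  λ = (trace ± √Δ)/2 = (25 ± 7.8102)/2,
  λ_1 = 16.4051,  λ_2 = 8.5949.

Step 4 — unit eigenvector for λ_1: solve (Sigma - λ_1 I)v = 0. First row:
  (10 - 16.4051)·v_x + (3)·v_y = 0, i.e. (-6.4051)·v_x + (3)·v_y = 0,
  so v ∝ (b, λ_1 - a) = (3, 6.4051) = u.
  ||u|| = √((3)² + (6.4051)²) = √(50.0256) ≈ 7.0729,
  v_1 = u/||u|| ≈ (0.4242, 0.9056) (||v_1|| = 1).

λ_1 = 16.4051,  λ_2 = 8.5949;  v_1 ≈ (0.4242, 0.9056)


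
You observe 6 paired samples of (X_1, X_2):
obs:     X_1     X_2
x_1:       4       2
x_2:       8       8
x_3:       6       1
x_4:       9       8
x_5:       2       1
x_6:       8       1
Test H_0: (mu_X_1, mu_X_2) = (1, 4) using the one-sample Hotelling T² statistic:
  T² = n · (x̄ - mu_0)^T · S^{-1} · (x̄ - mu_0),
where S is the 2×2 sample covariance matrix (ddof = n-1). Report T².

Step 1 — sample mean vector:
  mean(X_1) = (4 + 8 + 6 + 9 + 2 + 8) / 6 = 37/6 = 6.1667
  mean(X_2) = (2 + 8 + 1 + 8 + 1 + 1) / 6 = 21/6 = 3.5
  x̄ = (6.1667, 3.5),  deviation x̄ - mu_0 = (6.1667, 3.5) - (1, 4) = (5.1667, -0.5).

Step 2 — sample covariance matrix, S[i,j] = (1/(n-1)) · Σ_k (x_{k,i} - mean_i) · (x_{k,j} - mean_j), divisor n-1 = 5:
  S[X_1,X_1] = ((-2.1667)·(-2.1667) + (1.8333)·(1.8333) + (-0.1667)·(-0.1667) + (2.8333)·(2.8333) + (-4.1667)·(-4.1667) + (1.8333)·(1.8333)) / 5 = 36.8333/5 = 7.3667
  S[X_1,X_2] = ((-2.1667)·(-1.5) + (1.8333)·(4.5) + (-0.1667)·(-2.5) + (2.8333)·(4.5) + (-4.1667)·(-2.5) + (1.8333)·(-2.5)) / 5 = 30.5/5 = 6.1
  S[X_2,X_2] = ((-1.5)·(-1.5) + (4.5)·(4.5) + (-2.5)·(-2.5) + (4.5)·(4.5) + (-2.5)·(-2.5) + (-2.5)·(-2.5)) / 5 = 61.5/5 = 12.3
  S = [[7.3667, 6.1],
 [6.1, 12.3]].

Step 3 — invert S. det(S) = 7.3667·12.3 - (6.1)² = 53.4.
  S^{-1} = (1/det) · [[d, -b], [-b, a]] = [[0.2303, -0.1142],
 [-0.1142, 0.138]].

Step 4 — quadratic form (x̄ - mu_0)^T · S^{-1} · (x̄ - mu_0):
  S^{-1} · (x̄ - mu_0) = (1.2472, -0.6592),
  (x̄ - mu_0)^T · [...] = (5.1667)·(1.2472) + (-0.5)·(-0.6592) = 6.7734.

Step 5 — scale by n: T² = 6 · 6.7734 = 40.6404.

T² ≈ 40.6404


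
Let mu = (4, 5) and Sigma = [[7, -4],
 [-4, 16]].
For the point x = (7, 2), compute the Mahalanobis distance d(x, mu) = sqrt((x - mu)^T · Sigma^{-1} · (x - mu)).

Step 1 — centre the observation: (x - mu) = (3, -3).

Step 2 — invert Sigma. det(Sigma) = 7·16 - (-4)² = 96.
  Sigma^{-1} = (1/det) · [[d, -b], [-b, a]] = [[0.1667, 0.0417],
 [0.0417, 0.0729]].

Step 3 — form the quadratic (x - mu)^T · Sigma^{-1} · (x - mu):
  Sigma^{-1} · (x - mu) = (0.375, -0.0938).
  (x - mu)^T · [Sigma^{-1} · (x - mu)] = (3)·(0.375) + (-3)·(-0.0938) = 1.4062.

Step 4 — take square root: d = √(1.4062) ≈ 1.1859.

d(x, mu) = √(1.4062) ≈ 1.1859


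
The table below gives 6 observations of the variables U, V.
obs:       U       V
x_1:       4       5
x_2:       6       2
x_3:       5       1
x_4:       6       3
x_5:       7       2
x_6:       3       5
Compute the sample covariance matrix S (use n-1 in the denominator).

Step 1 — column means:
  mean(U) = (4 + 6 + 5 + 6 + 7 + 3) / 6 = 31/6 = 5.1667
  mean(V) = (5 + 2 + 1 + 3 + 2 + 5) / 6 = 18/6 = 3

Step 2 — sample covariance S[i,j] = (1/(n-1)) · Σ_k (x_{k,i} - mean_i) · (x_{k,j} - mean_j), with n-1 = 5.
  S[U,U] = ((-1.1667)·(-1.1667) + (0.8333)·(0.8333) + (-0.1667)·(-0.1667) + (0.8333)·(0.8333) + (1.8333)·(1.8333) + (-2.1667)·(-2.1667)) / 5 = 10.8333/5 = 2.1667
  S[U,V] = ((-1.1667)·(2) + (0.8333)·(-1) + (-0.1667)·(-2) + (0.8333)·(0) + (1.8333)·(-1) + (-2.1667)·(2)) / 5 = -9/5 = -1.8
  S[V,V] = ((2)·(2) + (-1)·(-1) + (-2)·(-2) + (0)·(0) + (-1)·(-1) + (2)·(2)) / 5 = 14/5 = 2.8

S is symmetric (S[j,i] = S[i,j]). Assembling:

S = [[2.1667, -1.8],
 [-1.8, 2.8]]


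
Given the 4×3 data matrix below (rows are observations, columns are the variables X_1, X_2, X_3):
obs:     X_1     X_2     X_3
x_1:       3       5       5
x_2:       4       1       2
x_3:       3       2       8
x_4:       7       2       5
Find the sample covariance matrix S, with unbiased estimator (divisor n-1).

Step 1 — column means:
  mean(X_1) = (3 + 4 + 3 + 7) / 4 = 17/4 = 4.25
  mean(X_2) = (5 + 1 + 2 + 2) / 4 = 10/4 = 2.5
  mean(X_3) = (5 + 2 + 8 + 5) / 4 = 20/4 = 5

Step 2 — sample covariance S[i,j] = (1/(n-1)) · Σ_k (x_{k,i} - mean_i) · (x_{k,j} - mean_j), with n-1 = 3.
  S[X_1,X_1] = ((-1.25)·(-1.25) + (-0.25)·(-0.25) + (-1.25)·(-1.25) + (2.75)·(2.75)) / 3 = 10.75/3 = 3.5833
  S[X_1,X_2] = ((-1.25)·(2.5) + (-0.25)·(-1.5) + (-1.25)·(-0.5) + (2.75)·(-0.5)) / 3 = -3.5/3 = -1.1667
  S[X_1,X_3] = ((-1.25)·(0) + (-0.25)·(-3) + (-1.25)·(3) + (2.75)·(0)) / 3 = -3/3 = -1
  S[X_2,X_2] = ((2.5)·(2.5) + (-1.5)·(-1.5) + (-0.5)·(-0.5) + (-0.5)·(-0.5)) / 3 = 9/3 = 3
  S[X_2,X_3] = ((2.5)·(0) + (-1.5)·(-3) + (-0.5)·(3) + (-0.5)·(0)) / 3 = 3/3 = 1
  S[X_3,X_3] = ((0)·(0) + (-3)·(-3) + (3)·(3) + (0)·(0)) / 3 = 18/3 = 6

S is symmetric (S[j,i] = S[i,j]). Assembling:

S = [[3.5833, -1.1667, -1],
 [-1.1667, 3, 1],
 [-1, 1, 6]]


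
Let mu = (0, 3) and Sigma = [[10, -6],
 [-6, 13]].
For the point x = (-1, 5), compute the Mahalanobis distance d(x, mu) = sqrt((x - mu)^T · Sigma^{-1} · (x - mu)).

Step 1 — centre the observation: (x - mu) = (-1, 2).

Step 2 — invert Sigma. det(Sigma) = 10·13 - (-6)² = 94.
  Sigma^{-1} = (1/det) · [[d, -b], [-b, a]] = [[0.1383, 0.0638],
 [0.0638, 0.1064]].

Step 3 — form the quadratic (x - mu)^T · Sigma^{-1} · (x - mu):
  Sigma^{-1} · (x - mu) = (-0.0106, 0.1489).
  (x - mu)^T · [Sigma^{-1} · (x - mu)] = (-1)·(-0.0106) + (2)·(0.1489) = 0.3085.

Step 4 — take square root: d = √(0.3085) ≈ 0.5554.

d(x, mu) = √(0.3085) ≈ 0.5554


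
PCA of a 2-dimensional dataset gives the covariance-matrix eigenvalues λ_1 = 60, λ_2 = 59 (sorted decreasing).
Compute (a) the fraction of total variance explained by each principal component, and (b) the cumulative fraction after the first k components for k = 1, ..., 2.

Step 1 — total variance = trace(Sigma) = Σ λ_i = 60 + 59 = 119.

Step 2 — fraction explained by component i = λ_i / Σ λ:
  PC1: 60/119 = 0.5042
  PC2: 59/119 = 0.4958

Step 3 — cumulative fraction after k components = (λ_1 + ... + λ_k) / Σ λ:
  k = 1: 60/119 = 0.5042
  k = 2: (60 + 59)/119 = 119/119 = 1

Summary (fraction, with percent):

explained: PC1 0.5042 (50.42%), PC2 0.4958 (49.58%);  cumulative: 0.5042, 1
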